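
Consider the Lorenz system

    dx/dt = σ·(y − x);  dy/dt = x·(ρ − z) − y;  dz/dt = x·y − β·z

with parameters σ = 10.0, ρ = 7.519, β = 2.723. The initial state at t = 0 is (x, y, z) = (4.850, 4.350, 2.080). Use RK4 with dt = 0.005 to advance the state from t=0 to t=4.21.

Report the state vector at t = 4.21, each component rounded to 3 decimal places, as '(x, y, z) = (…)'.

(x, y, z) = (4.178, 4.121, 6.623)

t=0.000: state=(4.850, 4.350, 2.080)
step 1 (dt=0.005): k1=(-5.000, 22.029, 15.434), k2=(-4.324, 21.719, 15.541), k3=(-4.349, 21.728, 15.544), k4=(-3.696, 21.427, 15.652); state += dt/6·(k1+2k2+2k3+k4)
t=0.005: state=(4.828, 4.459, 2.158)
t=0.010: state=(4.813, 4.564, 2.237)
t=0.015: state=(4.803, 4.667, 2.316)
continuing one RK4 step at a time; state shown every 40 steps (Δt=0.2):
t=0.200: state=(6.089, 6.811, 6.227)
t=0.400: state=(5.770, 4.764, 9.362)
t=0.600: state=(3.592, 2.748, 7.914)
t=0.800: state=(2.720, 2.638, 5.785)
t=1.000: state=(3.037, 3.396, 4.663)
t=1.200: state=(4.016, 4.587, 4.920)
t=1.400: state=(4.988, 5.283, 6.450)
t=1.600: state=(4.941, 4.624, 7.661)
t=1.800: state=(4.121, 3.730, 7.295)
t=2.000: state=(3.633, 3.550, 6.328)
t=2.200: state=(3.749, 3.924, 5.769)
t=2.400: state=(4.206, 4.450, 5.944)
t=2.600: state=(4.563, 4.644, 6.590)
t=2.800: state=(4.491, 4.357, 6.998)
t=3.000: state=(4.167, 4.013, 6.826)
t=3.200: state=(3.975, 3.947, 6.422)
t=3.400: state=(4.042, 4.124, 6.208)
t=3.600: state=(4.240, 4.336, 6.318)
t=3.800: state=(4.364, 4.382, 6.583)
t=4.000: state=(4.315, 4.256, 6.718)
t=4.200: state=(4.184, 4.125, 6.631)
t=4.210: state=(4.178, 4.121, 6.623)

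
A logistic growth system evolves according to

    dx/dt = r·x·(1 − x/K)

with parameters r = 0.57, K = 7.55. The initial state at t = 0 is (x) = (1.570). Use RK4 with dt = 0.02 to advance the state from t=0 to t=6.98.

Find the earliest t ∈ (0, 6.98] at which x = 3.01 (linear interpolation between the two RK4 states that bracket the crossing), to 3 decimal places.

t = 1.625

t=0.000: state=(1.570)
step 1 (dt=0.02): k1=(0.709), k2=(0.711), k3=(0.711), k4=(0.714); state += dt/6·(k1+2k2+2k3+k4)
t=0.020: state=(1.584)
t=0.040: state=(1.599)
t=0.060: state=(1.613)
continuing one RK4 step at a time; state shown every 25 steps (Δt=0.5):
t=0.500: state=(1.954)
t=1.000: state=(2.394)
t=1.500: state=(2.882)
t=1.620: state=(3.005)
next step: t=1.640: state=(3.025) — x has crossed 3.01
linear interpolation between t=1.620 (3.00465) and t=1.640 (3.02529) → t≈1.625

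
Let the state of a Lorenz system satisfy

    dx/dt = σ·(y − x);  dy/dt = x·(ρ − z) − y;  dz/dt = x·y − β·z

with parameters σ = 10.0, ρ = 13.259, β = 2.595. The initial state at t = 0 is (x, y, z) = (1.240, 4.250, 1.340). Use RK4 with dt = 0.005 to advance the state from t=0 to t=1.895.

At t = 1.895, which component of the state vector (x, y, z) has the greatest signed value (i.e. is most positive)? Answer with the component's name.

largest component: z

t=0.000: state=(1.240, 4.250, 1.340)
step 1 (dt=0.005): k1=(30.100, 10.530, 1.793), k2=(29.611, 11.394, 2.136), k3=(29.645, 11.376, 2.131), k4=(29.187, 12.225, 2.474); state += dt/6·(k1+2k2+2k3+k4)
t=0.005: state=(1.388, 4.307, 1.351)
t=0.010: state=(1.532, 4.372, 1.365)
t=0.015: state=(1.672, 4.445, 1.382)
continuing one RK4 step at a time; state shown every 20 steps (Δt=0.1):
t=0.100: state=(3.914, 6.701, 2.322)
t=0.200: state=(7.175, 10.835, 6.193)
t=0.300: state=(10.360, 12.266, 14.407)
t=0.400: state=(9.673, 6.449, 20.022)
t=0.500: state=(5.508, 1.349, 17.864)
t=0.600: state=(2.333, 0.202, 13.984)
t=0.700: state=(0.999, 0.289, 10.816)
t=0.800: state=(0.636, 0.527, 8.370)
t=0.900: state=(0.673, 0.832, 6.495)
t=1.000: state=(0.940, 1.321, 5.086)
t=1.100: state=(1.471, 2.179, 4.108)
t=1.200: state=(2.431, 3.692, 3.671)
t=1.300: state=(4.094, 6.204, 4.259)
t=1.400: state=(6.641, 9.517, 7.085)
t=1.500: state=(9.236, 11.036, 13.082)
t=1.600: state=(9.281, 7.441, 18.132)
t=1.700: state=(6.346, 2.981, 17.491)
t=1.800: state=(3.513, 1.405, 14.344)
t=1.895: state=(2.165, 1.347, 11.511)
compare at T: x=2.165, y=1.347, z=11.511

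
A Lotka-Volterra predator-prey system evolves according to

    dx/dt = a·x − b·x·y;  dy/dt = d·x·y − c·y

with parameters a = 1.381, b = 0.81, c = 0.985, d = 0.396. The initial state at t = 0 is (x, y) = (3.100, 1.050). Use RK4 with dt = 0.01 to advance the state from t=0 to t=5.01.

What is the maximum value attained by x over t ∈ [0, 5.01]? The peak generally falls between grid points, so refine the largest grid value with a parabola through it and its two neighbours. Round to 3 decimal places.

max x = 4.215

t=0.000: state=(3.100, 1.050)
step 1 (dt=0.01): k1=(1.645, 0.255), k2=(1.646, 0.258), k3=(1.646, 0.258), k4=(1.647, 0.262); state += dt/6·(k1+2k2+2k3+k4)
t=0.010: state=(3.116, 1.053)
t=0.020: state=(3.133, 1.055)
t=0.030: state=(3.149, 1.058)
continuing one RK4 step at a time; state shown every 20 steps (Δt=0.2):
t=0.200: state=(3.430, 1.117)
t=0.400: state=(3.744, 1.219)
t=0.600: state=(4.007, 1.361)
t=0.800: state=(4.176, 1.546)
t=1.000: state=(4.209, 1.772)
t=1.200: state=(4.081, 2.022)
t=1.400: state=(3.798, 2.271)
t=1.600: state=(3.404, 2.482)
t=1.800: state=(2.964, 2.623)
t=2.000: state=(2.541, 2.677)
t=2.200: state=(2.173, 2.649)
t=2.400: state=(1.878, 2.552)
t=2.600: state=(1.655, 2.410)
t=2.800: state=(1.497, 2.241)
t=3.000: state=(1.392, 2.063)
t=3.200: state=(1.333, 1.886)
t=3.400: state=(1.312, 1.720)
t=3.600: state=(1.325, 1.567)
t=3.800: state=(1.371, 1.432)
t=4.000: state=(1.447, 1.314)
t=4.200: state=(1.554, 1.215)
t=4.400: state=(1.694, 1.135)
t=4.600: state=(1.868, 1.073)
t=4.800: state=(2.077, 1.029)
t=5.000: state=(2.322, 1.006)
t=5.010: state=(2.335, 1.005)
largest grid value and its neighbours: x(0.930)=4.21476, x(0.940)=4.21511, x(0.950)=4.21507
parabola through these three points peaks at t≈0.944 with x≈4.21514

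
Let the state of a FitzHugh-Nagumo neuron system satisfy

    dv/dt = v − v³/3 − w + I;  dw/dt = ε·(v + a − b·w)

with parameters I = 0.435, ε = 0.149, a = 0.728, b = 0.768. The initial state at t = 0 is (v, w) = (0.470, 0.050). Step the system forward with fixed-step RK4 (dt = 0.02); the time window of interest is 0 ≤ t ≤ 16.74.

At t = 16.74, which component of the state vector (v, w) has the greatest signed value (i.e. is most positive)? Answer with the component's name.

t=0.000: state=(0.470, 0.050)
step 1 (dt=0.02): k1=(0.820, 0.173), k2=(0.825, 0.174), k3=(0.825, 0.174), k4=(0.830, 0.175); state += dt/6·(k1+2k2+2k3+k4)
t=0.020: state=(0.487, 0.053)
t=0.040: state=(0.503, 0.057)
t=0.060: state=(0.520, 0.061)
continuing one RK4 step at a time; state shown every 50 steps (Δt=1):
t=1.000: state=(1.348, 0.278)
t=2.000: state=(1.649, 0.570)
t=3.000: state=(1.573, 0.839)
t=4.000: state=(1.424, 1.062)
t=5.000: state=(1.243, 1.237)
t=6.000: state=(1.015, 1.366)
t=7.000: state=(0.683, 1.441)
t=8.000: state=(0.036, 1.444)
t=9.000: state=(-1.346, 1.303)
t=10.000: state=(-1.950, 1.015)
t=11.000: state=(-1.902, 0.735)
t=12.000: state=(-1.807, 0.497)
t=13.000: state=(-1.711, 0.299)
t=14.000: state=(-1.617, 0.135)
t=15.000: state=(-1.525, 0.002)
t=16.000: state=(-1.435, -0.104)
t=16.740: state=(-1.369, -0.167)
compare at T: v=-1.369, w=-0.167

largest component: w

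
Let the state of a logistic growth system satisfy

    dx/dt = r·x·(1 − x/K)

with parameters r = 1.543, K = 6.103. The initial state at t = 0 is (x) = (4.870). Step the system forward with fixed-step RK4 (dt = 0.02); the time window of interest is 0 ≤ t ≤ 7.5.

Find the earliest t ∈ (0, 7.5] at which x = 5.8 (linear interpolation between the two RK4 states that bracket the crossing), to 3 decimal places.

t = 1.023

t=0.000: state=(4.870)
step 1 (dt=0.02): k1=(1.518), k2=(1.504), k3=(1.504), k4=(1.490); state += dt/6·(k1+2k2+2k3+k4)
t=0.020: state=(4.900)
t=0.040: state=(4.930)
t=0.060: state=(4.959)
continuing one RK4 step at a time; state shown every 25 steps (Δt=0.5):
t=0.500: state=(5.463)
t=1.000: state=(5.790)
t=1.020: state=(5.799)
next step: t=1.040: state=(5.808) — x has crossed 5.8
linear interpolation between t=1.020 (5.79874) and t=1.040 (5.80754) → t≈1.023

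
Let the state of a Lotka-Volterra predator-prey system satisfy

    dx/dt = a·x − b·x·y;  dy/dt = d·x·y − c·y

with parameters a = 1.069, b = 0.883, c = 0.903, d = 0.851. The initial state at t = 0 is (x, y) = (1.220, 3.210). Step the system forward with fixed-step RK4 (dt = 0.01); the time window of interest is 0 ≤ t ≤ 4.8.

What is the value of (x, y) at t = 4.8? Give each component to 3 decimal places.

(x, y) = (1.225, 0.287)

t=0.000: state=(1.220, 3.210)
step 1 (dt=0.01): k1=(-2.154, 0.434), k2=(-2.137, 0.405), k3=(-2.137, 0.405), k4=(-2.120, 0.376); state += dt/6·(k1+2k2+2k3+k4)
t=0.010: state=(1.199, 3.214)
t=0.020: state=(1.178, 3.218)
t=0.030: state=(1.157, 3.220)
continuing one RK4 step at a time; state shown every 20 steps (Δt=0.2):
t=0.200: state=(0.856, 3.191)
t=0.400: state=(0.612, 3.014)
t=0.600: state=(0.455, 2.752)
t=0.800: state=(0.356, 2.460)
t=1.000: state=(0.293, 2.169)
t=1.200: state=(0.253, 1.896)
t=1.400: state=(0.229, 1.649)
t=1.600: state=(0.216, 1.430)
t=1.800: state=(0.212, 1.238)
t=2.000: state=(0.214, 1.071)
t=2.200: state=(0.222, 0.928)
t=2.400: state=(0.236, 0.805)
t=2.600: state=(0.256, 0.701)
t=2.800: state=(0.283, 0.613)
t=3.000: state=(0.316, 0.538)
t=3.200: state=(0.358, 0.476)
t=3.400: state=(0.410, 0.424)
t=3.600: state=(0.473, 0.381)
t=3.800: state=(0.549, 0.347)
t=4.000: state=(0.641, 0.321)
t=4.200: state=(0.751, 0.301)
t=4.400: state=(0.883, 0.289)
t=4.600: state=(1.040, 0.284)
t=4.800: state=(1.225, 0.287)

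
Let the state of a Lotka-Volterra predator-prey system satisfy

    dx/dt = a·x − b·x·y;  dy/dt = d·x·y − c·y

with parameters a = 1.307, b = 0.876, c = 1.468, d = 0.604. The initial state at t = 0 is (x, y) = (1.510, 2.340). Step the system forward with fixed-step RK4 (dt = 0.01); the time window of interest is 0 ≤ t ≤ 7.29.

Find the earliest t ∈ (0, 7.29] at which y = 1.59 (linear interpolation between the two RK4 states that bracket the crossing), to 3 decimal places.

t=0.000: state=(1.510, 2.340)
step 1 (dt=0.01): k1=(-1.122, -1.301), k2=(-1.109, -1.305), k3=(-1.109, -1.305), k4=(-1.096, -1.309); state += dt/6·(k1+2k2+2k3+k4)
t=0.010: state=(1.499, 2.327)
t=0.020: state=(1.488, 2.314)
t=0.030: state=(1.477, 2.301)
continuing one RK4 step at a time; state shown every 25 steps (Δt=0.25):
t=0.250: state=(1.301, 2.001)
t=0.500: state=(1.207, 1.673)
t=0.560: state=(1.198, 1.601)
next step: t=0.570: state=(1.197, 1.589) — y has crossed 1.59
linear interpolation between t=0.560 (1.60052) and t=0.570 (1.58865) → t≈0.569

t = 0.569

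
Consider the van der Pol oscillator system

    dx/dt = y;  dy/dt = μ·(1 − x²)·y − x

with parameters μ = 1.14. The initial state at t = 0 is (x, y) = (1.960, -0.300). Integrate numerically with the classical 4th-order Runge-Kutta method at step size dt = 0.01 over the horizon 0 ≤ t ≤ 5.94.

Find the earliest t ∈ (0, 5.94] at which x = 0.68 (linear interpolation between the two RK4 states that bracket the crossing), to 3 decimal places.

t = 1.659

t=0.000: state=(1.960, -0.300)
step 1 (dt=0.01): k1=(-0.300, -0.988), k2=(-0.305, -0.973), k3=(-0.305, -0.973), k4=(-0.310, -0.958); state += dt/6·(k1+2k2+2k3+k4)
t=0.010: state=(1.957, -0.310)
t=0.020: state=(1.954, -0.319)
t=0.030: state=(1.951, -0.328)
continuing one RK4 step at a time; state shown every 20 steps (Δt=0.2):
t=0.200: state=(1.884, -0.450)
t=0.400: state=(1.783, -0.547)
t=0.600: state=(1.666, -0.628)
t=0.800: state=(1.532, -0.710)
t=1.000: state=(1.381, -0.808)
t=1.200: state=(1.207, -0.933)
t=1.400: state=(1.004, -1.103)
t=1.600: state=(0.761, -1.340)
t=1.650: state=(0.693, -1.413)
next step: t=1.660: state=(0.678, -1.429) — x has crossed 0.68
linear interpolation between t=1.650 (0.69267) and t=1.660 (0.67846) → t≈1.659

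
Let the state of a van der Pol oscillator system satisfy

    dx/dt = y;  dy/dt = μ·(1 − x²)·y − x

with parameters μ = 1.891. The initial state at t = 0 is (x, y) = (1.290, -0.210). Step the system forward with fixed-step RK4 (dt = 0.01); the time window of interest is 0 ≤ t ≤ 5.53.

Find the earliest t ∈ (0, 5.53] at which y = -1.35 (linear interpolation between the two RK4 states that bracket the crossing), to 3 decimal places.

t = 1.012

t=0.000: state=(1.290, -0.210)
step 1 (dt=0.01): k1=(-0.210, -1.026), k2=(-0.215, -1.020), k3=(-0.215, -1.020), k4=(-0.220, -1.014); state += dt/6·(k1+2k2+2k3+k4)
t=0.010: state=(1.288, -0.220)
t=0.020: state=(1.286, -0.230)
t=0.030: state=(1.283, -0.240)
continuing one RK4 step at a time; state shown every 20 steps (Δt=0.2):
t=0.200: state=(1.229, -0.395)
t=0.400: state=(1.133, -0.560)
t=0.600: state=(1.004, -0.739)
t=0.800: state=(0.834, -0.973)
t=1.000: state=(0.607, -1.323)
t=1.010: state=(0.594, -1.345)
next step: t=1.020: state=(0.580, -1.367) — y has crossed -1.35
linear interpolation between t=1.010 (-1.34482) and t=1.020 (-1.36750) → t≈1.012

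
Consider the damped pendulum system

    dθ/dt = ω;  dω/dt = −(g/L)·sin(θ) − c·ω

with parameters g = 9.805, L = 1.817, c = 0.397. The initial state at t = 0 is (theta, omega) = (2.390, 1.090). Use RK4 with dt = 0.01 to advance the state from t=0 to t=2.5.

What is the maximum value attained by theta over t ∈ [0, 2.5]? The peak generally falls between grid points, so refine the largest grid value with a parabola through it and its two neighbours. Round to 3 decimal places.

max theta = 2.554

t=0.000: state=(2.390, 1.090)
step 1 (dt=0.01): k1=(1.090, -4.117), k2=(1.069, -4.088), k3=(1.070, -4.088), k4=(1.049, -4.059); state += dt/6·(k1+2k2+2k3+k4)
t=0.010: state=(2.401, 1.049)
t=0.020: state=(2.411, 1.009)
t=0.030: state=(2.421, 0.969)
continuing one RK4 step at a time; state shown every 10 steps (Δt=0.1):
t=0.100: state=(2.479, 0.705)
t=0.200: state=(2.533, 0.365)
t=0.300: state=(2.553, 0.054)
t=0.400: state=(2.544, -0.243)
t=0.500: state=(2.505, -0.538)
t=0.600: state=(2.436, -0.845)
t=0.700: state=(2.335, -1.174)
t=0.800: state=(2.200, -1.533)
t=0.900: state=(2.027, -1.925)
t=1.000: state=(1.814, -2.346)
t=1.100: state=(1.558, -2.779)
t=1.200: state=(1.259, -3.191)
t=1.300: state=(0.922, -3.534)
t=1.400: state=(0.556, -3.751)
t=1.500: state=(0.177, -3.793)
t=1.600: state=(-0.196, -3.639)
t=1.700: state=(-0.544, -3.305)
t=1.800: state=(-0.852, -2.836)
t=1.900: state=(-1.109, -2.286)
t=2.000: state=(-1.308, -1.702)
t=2.100: state=(-1.449, -1.116)
t=2.200: state=(-1.532, -0.545)
t=2.300: state=(-1.559, 0.005)
t=2.400: state=(-1.532, 0.534)
t=2.500: state=(-1.453, 1.040)
largest grid value and its neighbours: theta(0.310)=2.55375, theta(0.320)=2.55384, theta(0.330)=2.55363
parabola through these three points peaks at t≈0.318 with theta≈2.55384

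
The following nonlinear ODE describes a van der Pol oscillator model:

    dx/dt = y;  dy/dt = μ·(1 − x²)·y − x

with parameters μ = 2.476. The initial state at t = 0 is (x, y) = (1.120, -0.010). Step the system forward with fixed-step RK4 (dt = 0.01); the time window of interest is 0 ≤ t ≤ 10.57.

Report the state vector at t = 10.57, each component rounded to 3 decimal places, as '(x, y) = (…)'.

(x, y) = (-1.959, 0.254)

t=0.000: state=(1.120, -0.010)
step 1 (dt=0.01): k1=(-0.010, -1.114), k2=(-0.016, -1.110), k3=(-0.016, -1.110), k4=(-0.021, -1.107); state += dt/6·(k1+2k2+2k3+k4)
t=0.010: state=(1.120, -0.021)
t=0.020: state=(1.120, -0.032)
t=0.030: state=(1.119, -0.043)
continuing one RK4 step at a time; state shown every 50 steps (Δt=0.5):
t=0.500: state=(0.987, -0.510)
t=1.000: state=(0.566, -1.313)
t=1.500: state=(-0.673, -4.012)
t=2.000: state=(-1.973, -0.386)
t=2.500: state=(-1.924, 0.262)
t=3.000: state=(-1.779, 0.314)
t=3.500: state=(-1.609, 0.372)
t=4.000: state=(-1.400, 0.473)
t=4.500: state=(-1.117, 0.693)
t=5.000: state=(-0.633, 1.401)
t=5.500: state=(0.664, 4.216)
t=6.000: state=(2.005, 0.355)
t=6.500: state=(1.952, -0.259)
t=7.000: state=(1.809, -0.306)
t=7.500: state=(1.644, -0.359)
t=8.000: state=(1.445, -0.447)
t=8.500: state=(1.182, -0.632)
t=9.000: state=(0.758, -1.174)
t=9.500: state=(-0.283, -3.542)
t=10.000: state=(-1.942, -0.998)
t=10.500: state=(-1.976, 0.239)
t=10.570: state=(-1.959, 0.254)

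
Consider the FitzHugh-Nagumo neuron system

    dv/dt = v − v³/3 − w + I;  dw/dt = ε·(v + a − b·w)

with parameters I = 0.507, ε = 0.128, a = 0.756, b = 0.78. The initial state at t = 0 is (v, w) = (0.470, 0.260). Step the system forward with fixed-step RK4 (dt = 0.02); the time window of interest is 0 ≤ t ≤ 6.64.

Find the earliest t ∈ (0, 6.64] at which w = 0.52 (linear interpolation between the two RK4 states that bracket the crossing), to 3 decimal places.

t = 1.394

t=0.000: state=(0.470, 0.260)
step 1 (dt=0.02): k1=(0.682, 0.131), k2=(0.686, 0.132), k3=(0.686, 0.132), k4=(0.690, 0.132); state += dt/6·(k1+2k2+2k3+k4)
t=0.020: state=(0.484, 0.263)
t=0.040: state=(0.498, 0.265)
t=0.060: state=(0.512, 0.268)
continuing one RK4 step at a time; state shown every 25 steps (Δt=0.5):
t=0.500: state=(0.852, 0.336)
t=1.000: state=(1.240, 0.432)
t=1.380: state=(1.451, 0.517)
next step: t=1.400: state=(1.459, 0.521) — w has crossed 0.52
linear interpolation between t=1.380 (0.51680) and t=1.400 (0.52142) → t≈1.394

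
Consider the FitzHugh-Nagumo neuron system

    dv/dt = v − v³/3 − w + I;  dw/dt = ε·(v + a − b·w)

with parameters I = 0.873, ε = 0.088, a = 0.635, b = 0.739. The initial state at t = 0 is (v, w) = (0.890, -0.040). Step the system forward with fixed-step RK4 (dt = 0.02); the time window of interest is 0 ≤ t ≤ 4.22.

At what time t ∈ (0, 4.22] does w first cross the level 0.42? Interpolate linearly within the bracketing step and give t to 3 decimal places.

t = 2.298

t=0.000: state=(0.890, -0.040)
step 1 (dt=0.02): k1=(1.568, 0.137), k2=(1.570, 0.138), k3=(1.570, 0.138), k4=(1.571, 0.139); state += dt/6·(k1+2k2+2k3+k4)
t=0.020: state=(0.921, -0.037)
t=0.040: state=(0.953, -0.034)
t=0.060: state=(0.984, -0.032)
continuing one RK4 step at a time; state shown every 10 steps (Δt=0.2):
t=0.200: state=(1.201, -0.010)
t=0.400: state=(1.479, 0.025)
t=0.600: state=(1.693, 0.063)
t=0.800: state=(1.835, 0.105)
t=1.000: state=(1.917, 0.147)
t=1.200: state=(1.959, 0.190)
t=1.400: state=(1.976, 0.233)
t=1.600: state=(1.979, 0.276)
t=1.800: state=(1.974, 0.318)
t=2.000: state=(1.965, 0.360)
t=2.200: state=(1.954, 0.400)
t=2.280: state=(1.949, 0.416)
next step: t=2.300: state=(1.948, 0.420) — w has crossed 0.42
linear interpolation between t=2.280 (0.41642) and t=2.300 (0.42043) → t≈2.298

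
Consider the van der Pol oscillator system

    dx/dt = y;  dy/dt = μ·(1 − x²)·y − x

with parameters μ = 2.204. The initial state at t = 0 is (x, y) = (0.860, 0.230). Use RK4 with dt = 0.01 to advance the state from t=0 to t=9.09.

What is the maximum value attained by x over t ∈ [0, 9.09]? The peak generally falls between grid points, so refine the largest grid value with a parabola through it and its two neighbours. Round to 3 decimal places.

t=0.000: state=(0.860, 0.230)
step 1 (dt=0.01): k1=(0.230, -0.728), k2=(0.226, -0.732), k3=(0.226, -0.732), k4=(0.223, -0.736); state += dt/6·(k1+2k2+2k3+k4)
t=0.010: state=(0.862, 0.223)
t=0.020: state=(0.864, 0.215)
t=0.030: state=(0.867, 0.208)
continuing one RK4 step at a time; state shown every 50 steps (Δt=0.5):
t=0.500: state=(0.871, -0.206)
t=1.000: state=(0.628, -0.825)
t=1.500: state=(-0.111, -2.434)
t=2.000: state=(-1.639, -2.129)
t=2.500: state=(-1.923, 0.172)
t=3.000: state=(-1.781, 0.341)
t=3.500: state=(-1.592, 0.417)
t=4.000: state=(-1.356, 0.543)
t=4.500: state=(-1.024, 0.833)
t=5.000: state=(-0.418, 1.813)
t=5.500: state=(1.123, 3.994)
t=6.000: state=(2.020, 0.079)
t=6.500: state=(1.923, -0.298)
t=7.000: state=(1.759, -0.356)
t=7.500: state=(1.564, -0.430)
t=8.000: state=(1.319, -0.568)
t=8.500: state=(0.966, -0.900)
t=9.000: state=(0.288, -2.087)
t=9.090: state=(0.081, -2.544)
largest grid value and its neighbours: x(6.020)=2.02089, x(6.030)=2.02110, x(6.040)=2.02109
parabola through these three points peaks at t≈6.035 with x≈2.02112

max x = 2.021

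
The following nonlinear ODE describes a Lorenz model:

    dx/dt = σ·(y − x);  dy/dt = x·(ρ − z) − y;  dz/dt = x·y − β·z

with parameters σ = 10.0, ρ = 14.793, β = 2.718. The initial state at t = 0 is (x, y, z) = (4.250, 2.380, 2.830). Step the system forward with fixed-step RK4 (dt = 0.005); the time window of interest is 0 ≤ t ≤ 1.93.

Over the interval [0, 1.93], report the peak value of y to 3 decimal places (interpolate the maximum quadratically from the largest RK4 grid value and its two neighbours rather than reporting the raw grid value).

max y = 12.958

t=0.000: state=(4.250, 2.380, 2.830)
step 1 (dt=0.005): k1=(-18.700, 48.463, 2.423), k2=(-17.021, 47.757, 2.805), k3=(-17.081, 47.805, 2.805), k4=(-15.456, 47.144, 3.177); state += dt/6·(k1+2k2+2k3+k4)
t=0.005: state=(4.165, 2.619, 2.844)
t=0.010: state=(4.095, 2.852, 2.862)
t=0.015: state=(4.040, 3.079, 2.883)
continuing one RK4 step at a time; state shown every 20 steps (Δt=0.1):
t=0.100: state=(4.678, 6.725, 3.875)
t=0.200: state=(7.670, 11.310, 7.941)
t=0.300: state=(10.788, 12.477, 16.465)
t=0.400: state=(9.756, 6.193, 21.551)
t=0.500: state=(5.464, 1.383, 18.719)
t=0.600: state=(2.456, 0.528, 14.525)
t=0.700: state=(1.316, 0.791, 11.163)
t=0.800: state=(1.152, 1.273, 8.612)
t=0.900: state=(1.488, 2.037, 6.750)
t=1.000: state=(2.290, 3.382, 5.587)
t=1.100: state=(3.778, 5.719, 5.465)
t=1.200: state=(6.233, 9.159, 7.475)
t=1.300: state=(9.180, 11.673, 13.096)
t=1.400: state=(10.033, 8.863, 19.285)
t=1.500: state=(7.301, 3.721, 19.445)
t=1.600: state=(4.129, 1.684, 16.027)
t=1.700: state=(2.517, 1.644, 12.649)
t=1.800: state=(2.163, 2.243, 10.016)
t=1.900: state=(2.577, 3.310, 8.197)
t=1.930: state=(2.826, 3.753, 7.829)
largest grid value and its neighbours: y(0.265)=12.95381, y(0.270)=12.95651, y(0.275)=12.93646
parabola through these three points peaks at t≈0.268 with y≈12.95817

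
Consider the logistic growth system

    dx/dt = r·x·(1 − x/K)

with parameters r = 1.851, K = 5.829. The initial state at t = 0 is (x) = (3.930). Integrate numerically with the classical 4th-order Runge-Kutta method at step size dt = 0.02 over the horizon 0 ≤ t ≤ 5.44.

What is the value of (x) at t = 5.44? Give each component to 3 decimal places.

t=0.000: state=(3.930)
step 1 (dt=0.02): k1=(2.370), k2=(2.354), k3=(2.355), k4=(2.339); state += dt/6·(k1+2k2+2k3+k4)
t=0.020: state=(3.977)
t=0.040: state=(4.024)
t=0.060: state=(4.069)
continuing one RK4 step at a time; state shown every 10 steps (Δt=0.2):
t=0.200: state=(4.371)
t=0.400: state=(4.737)
t=0.600: state=(5.029)
t=0.800: state=(5.252)
t=1.000: state=(5.418)
t=1.200: state=(5.539)
t=1.400: state=(5.625)
t=1.600: state=(5.687)
t=1.800: state=(5.730)
t=2.000: state=(5.760)
t=2.200: state=(5.781)
t=2.400: state=(5.796)
t=2.600: state=(5.806)
t=2.800: state=(5.813)
t=3.000: state=(5.818)
t=3.200: state=(5.821)
t=3.400: state=(5.824)
t=3.600: state=(5.825)
t=3.800: state=(5.827)
t=4.000: state=(5.827)
t=4.200: state=(5.828)
t=4.400: state=(5.828)
t=4.600: state=(5.828)
t=4.800: state=(5.829)
t=5.000: state=(5.829)
t=5.200: state=(5.829)
t=5.400: state=(5.829)
t=5.440: state=(5.829)

(x) = (5.829)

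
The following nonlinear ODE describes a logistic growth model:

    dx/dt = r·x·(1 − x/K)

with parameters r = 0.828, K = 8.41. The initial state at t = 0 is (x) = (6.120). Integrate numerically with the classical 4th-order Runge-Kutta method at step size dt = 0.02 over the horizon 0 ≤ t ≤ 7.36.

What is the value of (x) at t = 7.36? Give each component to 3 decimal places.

t=0.000: state=(6.120)
step 1 (dt=0.02): k1=(1.380), k2=(1.375), k3=(1.375), k4=(1.369); state += dt/6·(k1+2k2+2k3+k4)
t=0.020: state=(6.147)
t=0.040: state=(6.175)
t=0.060: state=(6.202)
continuing one RK4 step at a time; state shown every 25 steps (Δt=0.5):
t=0.500: state=(6.742)
t=1.000: state=(7.228)
t=1.500: state=(7.590)
t=2.000: state=(7.849)
t=2.500: state=(8.031)
t=3.000: state=(8.155)
t=3.500: state=(8.240)
t=4.000: state=(8.297)
t=4.500: state=(8.335)
t=5.000: state=(8.360)
t=5.500: state=(8.377)
t=6.000: state=(8.388)
t=6.500: state=(8.396)
t=7.000: state=(8.400)
t=7.360: state=(8.403)

(x) = (8.403)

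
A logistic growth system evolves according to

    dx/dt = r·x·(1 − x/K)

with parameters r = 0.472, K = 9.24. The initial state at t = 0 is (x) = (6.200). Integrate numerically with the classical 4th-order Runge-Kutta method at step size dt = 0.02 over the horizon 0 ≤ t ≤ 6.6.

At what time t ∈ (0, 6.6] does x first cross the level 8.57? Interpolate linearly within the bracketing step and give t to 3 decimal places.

t = 3.890

t=0.000: state=(6.200)
step 1 (dt=0.02): k1=(0.963), k2=(0.961), k3=(0.961), k4=(0.960); state += dt/6·(k1+2k2+2k3+k4)
t=0.020: state=(6.219)
t=0.040: state=(6.238)
t=0.060: state=(6.257)
continuing one RK4 step at a time; state shown every 25 steps (Δt=0.5):
t=0.500: state=(6.661)
t=1.000: state=(7.076)
t=1.500: state=(7.442)
t=2.000: state=(7.760)
t=2.500: state=(8.030)
t=3.000: state=(8.257)
t=3.500: state=(8.446)
t=3.880: state=(8.567)
next step: t=3.900: state=(8.573) — x has crossed 8.57
linear interpolation between t=3.880 (8.56708) and t=3.900 (8.57294) → t≈3.890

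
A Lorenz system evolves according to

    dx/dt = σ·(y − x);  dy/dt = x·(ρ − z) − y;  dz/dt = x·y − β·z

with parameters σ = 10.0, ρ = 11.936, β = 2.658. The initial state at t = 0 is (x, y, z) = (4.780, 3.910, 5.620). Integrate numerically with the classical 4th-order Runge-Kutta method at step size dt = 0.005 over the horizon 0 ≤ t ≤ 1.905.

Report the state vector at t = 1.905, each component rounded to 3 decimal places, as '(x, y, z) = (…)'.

t=0.000: state=(4.780, 3.910, 5.620)
step 1 (dt=0.005): k1=(-8.700, 26.280, 3.752), k2=(-7.825, 26.033, 3.954), k3=(-7.854, 26.045, 3.959), k4=(-7.005, 25.808, 4.163); state += dt/6·(k1+2k2+2k3+k4)
t=0.005: state=(4.741, 4.040, 5.640)
t=0.010: state=(4.710, 4.168, 5.662)
t=0.015: state=(4.686, 4.294, 5.686)
continuing one RK4 step at a time; state shown every 20 steps (Δt=0.1):
t=0.100: state=(5.113, 6.252, 6.490)
t=0.200: state=(6.553, 8.086, 8.723)
t=0.300: state=(7.738, 8.352, 12.045)
t=0.400: state=(7.515, 6.474, 14.351)
t=0.500: state=(5.993, 4.235, 14.147)
t=0.600: state=(4.409, 3.120, 12.456)
t=0.700: state=(3.505, 2.978, 10.565)
t=0.800: state=(3.302, 3.392, 9.027)
t=0.900: state=(3.637, 4.200, 8.064)
t=1.000: state=(4.397, 5.338, 7.865)
t=1.100: state=(5.457, 6.586, 8.639)
t=1.200: state=(6.502, 7.364, 10.366)
t=1.300: state=(6.983, 7.011, 12.311)
t=1.400: state=(6.546, 5.710, 13.262)
t=1.500: state=(5.534, 4.469, 12.836)
t=1.600: state=(4.607, 3.877, 11.653)
t=1.700: state=(4.124, 3.889, 10.388)
t=1.800: state=(4.118, 4.324, 9.429)
t=1.900: state=(4.503, 5.047, 8.995)
t=1.905: state=(4.530, 5.088, 8.990)

(x, y, z) = (4.530, 5.088, 8.990)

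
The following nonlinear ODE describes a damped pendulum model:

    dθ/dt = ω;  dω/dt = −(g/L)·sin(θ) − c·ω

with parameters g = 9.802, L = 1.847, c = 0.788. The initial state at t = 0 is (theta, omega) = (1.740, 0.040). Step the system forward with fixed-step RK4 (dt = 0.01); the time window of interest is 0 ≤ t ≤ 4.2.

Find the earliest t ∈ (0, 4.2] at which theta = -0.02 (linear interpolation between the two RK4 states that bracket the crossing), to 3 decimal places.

t = 0.972

t=0.000: state=(1.740, 0.040)
step 1 (dt=0.01): k1=(0.040, -5.263), k2=(0.014, -5.242), k3=(0.014, -5.242), k4=(-0.012, -5.221); state += dt/6·(k1+2k2+2k3+k4)
t=0.010: state=(1.740, -0.012)
t=0.020: state=(1.740, -0.064)
t=0.030: state=(1.739, -0.116)
continuing one RK4 step at a time; state shown every 20 steps (Δt=0.2):
t=0.200: state=(1.648, -0.938)
t=0.400: state=(1.374, -1.779)
t=0.600: state=(0.950, -2.416)
t=0.800: state=(0.432, -2.680)
t=0.970: state=(-0.014, -2.512)
next step: t=0.980: state=(-0.039, -2.491) — theta has crossed -0.02
linear interpolation between t=0.970 (-0.01434) and t=0.980 (-0.03935) → t≈0.972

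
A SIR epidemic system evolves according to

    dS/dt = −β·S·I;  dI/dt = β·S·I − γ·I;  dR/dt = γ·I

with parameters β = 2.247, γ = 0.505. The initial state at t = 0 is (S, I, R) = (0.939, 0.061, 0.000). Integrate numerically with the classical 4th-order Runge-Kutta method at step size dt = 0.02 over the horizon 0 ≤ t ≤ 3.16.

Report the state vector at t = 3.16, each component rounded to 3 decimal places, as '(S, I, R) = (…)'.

t=0.000: state=(0.939, 0.061, 0.000)
step 1 (dt=0.02): k1=(-0.129, 0.098, 0.031), k2=(-0.131, 0.099, 0.031), k3=(-0.131, 0.099, 0.031), k4=(-0.133, 0.101, 0.032); state += dt/6·(k1+2k2+2k3+k4)
t=0.020: state=(0.936, 0.063, 0.001)
t=0.040: state=(0.934, 0.065, 0.001)
t=0.060: state=(0.931, 0.067, 0.002)
continuing one RK4 step at a time; state shown every 10 steps (Δt=0.2):
t=0.200: state=(0.909, 0.084, 0.007)
t=0.400: state=(0.870, 0.113, 0.017)
t=0.600: state=(0.821, 0.149, 0.030)
t=0.800: state=(0.760, 0.192, 0.047)
t=1.000: state=(0.690, 0.241, 0.069)
t=1.200: state=(0.612, 0.292, 0.096)
t=1.400: state=(0.531, 0.341, 0.128)
t=1.600: state=(0.451, 0.384, 0.165)
t=1.800: state=(0.376, 0.418, 0.205)
t=2.000: state=(0.310, 0.441, 0.249)
t=2.200: state=(0.254, 0.452, 0.294)
t=2.400: state=(0.207, 0.453, 0.340)
t=2.600: state=(0.169, 0.446, 0.385)
t=2.800: state=(0.139, 0.432, 0.430)
t=3.000: state=(0.115, 0.413, 0.472)
t=3.160: state=(0.099, 0.396, 0.505)

(S, I, R) = (0.099, 0.396, 0.505)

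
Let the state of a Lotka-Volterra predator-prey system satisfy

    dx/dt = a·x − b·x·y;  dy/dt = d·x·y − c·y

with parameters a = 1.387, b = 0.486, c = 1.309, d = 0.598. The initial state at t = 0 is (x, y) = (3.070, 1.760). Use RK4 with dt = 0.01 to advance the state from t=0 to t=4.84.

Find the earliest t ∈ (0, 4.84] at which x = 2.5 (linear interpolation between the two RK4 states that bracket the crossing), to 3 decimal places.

t = 1.404

t=0.000: state=(3.070, 1.760)
step 1 (dt=0.01): k1=(1.632, 0.927), k2=(1.630, 0.938), k3=(1.629, 0.938), k4=(1.627, 0.949); state += dt/6·(k1+2k2+2k3+k4)
t=0.010: state=(3.086, 1.769)
t=0.020: state=(3.103, 1.779)
t=0.030: state=(3.119, 1.789)
continuing one RK4 step at a time; state shown every 20 steps (Δt=0.2):
t=0.200: state=(3.379, 1.993)
t=0.400: state=(3.617, 2.333)
t=0.600: state=(3.725, 2.790)
t=0.800: state=(3.651, 3.344)
t=1.000: state=(3.383, 3.926)
t=1.200: state=(2.972, 4.423)
t=1.400: state=(2.509, 4.725)
next step: t=1.410: state=(2.487, 4.734) — x has crossed 2.5
linear interpolation between t=1.400 (2.50936) and t=1.410 (2.48658) → t≈1.404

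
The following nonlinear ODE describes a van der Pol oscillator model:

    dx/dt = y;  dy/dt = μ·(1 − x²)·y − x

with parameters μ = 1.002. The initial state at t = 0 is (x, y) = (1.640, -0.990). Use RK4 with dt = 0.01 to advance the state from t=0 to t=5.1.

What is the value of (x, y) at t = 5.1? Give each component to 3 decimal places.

(x, y) = (1.428, 2.232)

t=0.000: state=(1.640, -0.990)
step 1 (dt=0.01): k1=(-0.990, 0.036), k2=(-0.990, 0.025), k3=(-0.990, 0.025), k4=(-0.990, 0.013); state += dt/6·(k1+2k2+2k3+k4)
t=0.010: state=(1.630, -0.990)
t=0.020: state=(1.620, -0.990)
t=0.030: state=(1.610, -0.990)
continuing one RK4 step at a time; state shown every 20 steps (Δt=0.2):
t=0.200: state=(1.440, -1.023)
t=0.400: state=(1.227, -1.122)
t=0.600: state=(0.987, -1.289)
t=0.800: state=(0.705, -1.537)
t=1.000: state=(0.365, -1.886)
t=1.200: state=(-0.055, -2.323)
t=1.400: state=(-0.562, -2.711)
t=1.600: state=(-1.112, -2.695)
t=1.800: state=(-1.593, -2.013)
t=2.000: state=(-1.897, -1.034)
t=2.200: state=(-2.023, -0.281)
t=2.400: state=(-2.032, 0.152)
t=2.600: state=(-1.976, 0.384)
t=2.800: state=(-1.884, 0.521)
t=3.000: state=(-1.770, 0.619)
t=3.200: state=(-1.637, 0.707)
t=3.400: state=(-1.487, 0.802)
t=3.600: state=(-1.315, 0.917)
t=3.800: state=(-1.118, 1.065)
t=4.000: state=(-0.886, 1.264)
t=4.200: state=(-0.607, 1.536)
t=4.400: state=(-0.265, 1.899)
t=4.600: state=(0.157, 2.326)
t=4.800: state=(0.659, 2.655)
t=5.000: state=(1.189, 2.535)
t=5.100: state=(1.428, 2.232)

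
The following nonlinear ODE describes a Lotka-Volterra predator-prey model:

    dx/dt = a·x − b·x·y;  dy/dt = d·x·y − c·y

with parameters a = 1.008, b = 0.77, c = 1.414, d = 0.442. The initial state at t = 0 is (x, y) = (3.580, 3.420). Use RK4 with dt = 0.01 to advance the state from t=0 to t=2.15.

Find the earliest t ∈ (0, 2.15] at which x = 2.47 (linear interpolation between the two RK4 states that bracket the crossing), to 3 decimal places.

t=0.000: state=(3.580, 3.420)
step 1 (dt=0.01): k1=(-5.819, 0.576), k2=(-5.780, 0.532), k3=(-5.779, 0.533), k4=(-5.739, 0.489); state += dt/6·(k1+2k2+2k3+k4)
t=0.010: state=(3.522, 3.425)
t=0.020: state=(3.465, 3.430)
t=0.030: state=(3.409, 3.433)
continuing one RK4 step at a time; state shown every 10 steps (Δt=0.1):
t=0.100: state=(3.039, 3.436)
t=0.200: state=(2.585, 3.376)
t=0.220: state=(2.505, 3.357)
next step: t=0.230: state=(2.465, 3.346) — x has crossed 2.47
linear interpolation between t=0.220 (2.50454) and t=0.230 (2.46546) → t≈0.229

t = 0.229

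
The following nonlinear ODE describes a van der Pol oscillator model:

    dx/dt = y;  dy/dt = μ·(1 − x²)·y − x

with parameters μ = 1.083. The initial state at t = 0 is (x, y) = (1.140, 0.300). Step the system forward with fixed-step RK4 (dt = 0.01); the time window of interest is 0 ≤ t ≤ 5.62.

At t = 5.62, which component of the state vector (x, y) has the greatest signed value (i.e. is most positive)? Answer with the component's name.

t=0.000: state=(1.140, 0.300)
step 1 (dt=0.01): k1=(0.300, -1.237), k2=(0.294, -1.238), k3=(0.294, -1.238), k4=(0.288, -1.238); state += dt/6·(k1+2k2+2k3+k4)
t=0.010: state=(1.143, 0.288)
t=0.020: state=(1.146, 0.275)
t=0.030: state=(1.148, 0.263)
continuing one RK4 step at a time; state shown every 20 steps (Δt=0.2):
t=0.200: state=(1.175, 0.055)
t=0.400: state=(1.163, -0.175)
t=0.600: state=(1.107, -0.385)
t=0.800: state=(1.010, -0.585)
t=1.000: state=(0.872, -0.790)
t=1.200: state=(0.692, -1.023)
t=1.400: state=(0.460, -1.306)
t=1.600: state=(0.165, -1.656)
t=1.800: state=(-0.206, -2.049)
t=2.000: state=(-0.649, -2.349)
t=2.200: state=(-1.120, -2.274)
t=2.400: state=(-1.523, -1.676)
t=2.600: state=(-1.777, -0.869)
t=2.800: state=(-1.882, -0.232)
t=3.000: state=(-1.886, 0.157)
t=3.200: state=(-1.830, 0.381)
t=3.400: state=(-1.739, 0.523)
t=3.600: state=(-1.624, 0.630)
t=3.800: state=(-1.487, 0.732)
t=4.000: state=(-1.330, 0.846)
t=4.200: state=(-1.147, 0.988)
t=4.400: state=(-0.932, 1.177)
t=4.600: state=(-0.672, 1.437)
t=4.800: state=(-0.350, 1.795)
t=5.000: state=(0.053, 2.247)
t=5.200: state=(0.547, 2.664)
t=5.400: state=(1.092, 2.680)
t=5.600: state=(1.570, 2.001)
t=5.620: state=(1.610, 1.905)
compare at T: x=1.610, y=1.905

largest component: y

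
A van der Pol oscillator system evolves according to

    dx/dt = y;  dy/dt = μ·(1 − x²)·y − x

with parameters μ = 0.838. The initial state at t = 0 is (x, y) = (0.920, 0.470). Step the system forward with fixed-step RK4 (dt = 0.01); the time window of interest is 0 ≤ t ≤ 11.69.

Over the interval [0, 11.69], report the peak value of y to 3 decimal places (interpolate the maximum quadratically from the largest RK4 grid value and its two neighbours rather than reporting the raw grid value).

t=0.000: state=(0.920, 0.470)
step 1 (dt=0.01): k1=(0.470, -0.860), k2=(0.466, -0.864), k3=(0.466, -0.864), k4=(0.461, -0.869); state += dt/6·(k1+2k2+2k3+k4)
t=0.010: state=(0.925, 0.461)
t=0.020: state=(0.929, 0.453)
t=0.030: state=(0.934, 0.444)
continuing one RK4 step at a time; state shown every 50 steps (Δt=0.5):
t=0.500: state=(1.035, -0.025)
t=1.000: state=(0.896, -0.526)
t=1.500: state=(0.506, -1.049)
t=2.000: state=(-0.174, -1.678)
t=2.500: state=(-1.091, -1.771)
t=3.000: state=(-1.697, -0.553)
t=3.500: state=(-1.717, 0.351)
t=4.000: state=(-1.425, 0.784)
t=4.500: state=(-0.932, 1.214)
t=5.000: state=(-0.163, 1.922)
t=5.500: state=(0.976, 2.424)
t=6.000: state=(1.863, 0.877)
t=6.500: state=(1.953, -0.302)
t=7.000: state=(1.689, -0.706)
t=7.500: state=(1.260, -1.022)
t=8.000: state=(0.632, -1.544)
t=8.500: state=(-0.343, -2.369)
t=9.000: state=(-1.526, -1.903)
t=9.500: state=(-2.001, -0.136)
t=10.000: state=(-1.868, 0.538)
t=10.500: state=(-1.519, 0.843)
t=11.000: state=(-1.012, 1.219)
t=11.500: state=(-0.248, 1.903)
t=11.690: state=(0.145, 2.238)
largest grid value and its neighbours: y(5.410)=2.45616, y(5.420)=2.45692, y(5.430)=2.45665
parabola through these three points peaks at t≈5.422 with y≈2.45695

max y = 2.457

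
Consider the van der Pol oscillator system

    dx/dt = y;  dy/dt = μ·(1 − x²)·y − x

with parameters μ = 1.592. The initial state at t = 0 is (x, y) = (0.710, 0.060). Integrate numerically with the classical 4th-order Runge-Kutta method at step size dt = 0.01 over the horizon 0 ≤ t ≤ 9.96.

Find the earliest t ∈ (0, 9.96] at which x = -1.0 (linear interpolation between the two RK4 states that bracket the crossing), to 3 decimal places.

t = 1.748

t=0.000: state=(0.710, 0.060)
step 1 (dt=0.01): k1=(0.060, -0.663), k2=(0.057, -0.666), k3=(0.057, -0.666), k4=(0.053, -0.669); state += dt/6·(k1+2k2+2k3+k4)
t=0.010: state=(0.711, 0.053)
t=0.020: state=(0.711, 0.047)
t=0.030: state=(0.711, 0.040)
continuing one RK4 step at a time; state shown every 50 steps (Δt=0.5):
t=0.500: state=(0.645, -0.343)
t=1.000: state=(0.331, -0.977)
t=1.500: state=(-0.426, -2.122)
t=1.740: state=(-0.981, -2.379)
next step: t=1.750: state=(-1.005, -2.369) — x has crossed -1.0
linear interpolation between t=1.740 (-0.98131) and t=1.750 (-1.00505) → t≈1.748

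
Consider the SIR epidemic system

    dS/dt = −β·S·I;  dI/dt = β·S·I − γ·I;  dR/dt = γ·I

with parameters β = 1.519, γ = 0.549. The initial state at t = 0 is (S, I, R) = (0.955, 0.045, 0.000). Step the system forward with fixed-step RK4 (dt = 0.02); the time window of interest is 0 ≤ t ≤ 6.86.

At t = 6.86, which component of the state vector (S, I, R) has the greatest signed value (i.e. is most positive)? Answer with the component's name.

largest component: R

t=0.000: state=(0.955, 0.045, 0.000)
step 1 (dt=0.02): k1=(-0.065, 0.041, 0.025), k2=(-0.066, 0.041, 0.025), k3=(-0.066, 0.041, 0.025), k4=(-0.066, 0.041, 0.025); state += dt/6·(k1+2k2+2k3+k4)
t=0.020: state=(0.954, 0.046, 0.000)
t=0.040: state=(0.952, 0.047, 0.001)
t=0.060: state=(0.951, 0.047, 0.002)
continuing one RK4 step at a time; state shown every 25 steps (Δt=0.5):
t=0.500: state=(0.915, 0.070, 0.016)
t=1.000: state=(0.857, 0.104, 0.039)
t=1.500: state=(0.780, 0.147, 0.073)
t=2.000: state=(0.685, 0.195, 0.120)
t=2.500: state=(0.580, 0.240, 0.180)
t=3.000: state=(0.477, 0.272, 0.251)
t=3.500: state=(0.385, 0.287, 0.328)
t=4.000: state=(0.310, 0.283, 0.407)
t=4.500: state=(0.252, 0.266, 0.482)
t=5.000: state=(0.207, 0.241, 0.552)
t=5.500: state=(0.175, 0.211, 0.614)
t=6.000: state=(0.150, 0.182, 0.668)
t=6.500: state=(0.132, 0.154, 0.714)
t=6.860: state=(0.122, 0.135, 0.742)
compare at T: S=0.122, I=0.135, R=0.742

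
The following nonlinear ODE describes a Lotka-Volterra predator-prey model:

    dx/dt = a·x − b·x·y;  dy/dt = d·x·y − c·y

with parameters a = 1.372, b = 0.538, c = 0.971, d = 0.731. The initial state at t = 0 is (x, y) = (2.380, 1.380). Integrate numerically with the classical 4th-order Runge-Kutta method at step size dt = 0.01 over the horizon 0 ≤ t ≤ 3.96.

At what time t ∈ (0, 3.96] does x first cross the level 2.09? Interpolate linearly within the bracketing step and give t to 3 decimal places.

t = 1.207

t=0.000: state=(2.380, 1.380)
step 1 (dt=0.01): k1=(1.498, 1.061), k2=(1.496, 1.073), k3=(1.496, 1.073), k4=(1.494, 1.084); state += dt/6·(k1+2k2+2k3+k4)
t=0.010: state=(2.395, 1.391)
t=0.020: state=(2.410, 1.402)
t=0.030: state=(2.425, 1.413)
continuing one RK4 step at a time; state shown every 20 steps (Δt=0.2):
t=0.200: state=(2.664, 1.644)
t=0.400: state=(2.880, 2.033)
t=0.600: state=(2.962, 2.571)
t=0.800: state=(2.853, 3.246)
t=1.000: state=(2.545, 3.975)
t=1.200: state=(2.107, 4.603)
next step: t=1.210: state=(2.084, 4.629) — x has crossed 2.09
linear interpolation between t=1.200 (2.10690) and t=1.210 (2.08361) → t≈1.207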